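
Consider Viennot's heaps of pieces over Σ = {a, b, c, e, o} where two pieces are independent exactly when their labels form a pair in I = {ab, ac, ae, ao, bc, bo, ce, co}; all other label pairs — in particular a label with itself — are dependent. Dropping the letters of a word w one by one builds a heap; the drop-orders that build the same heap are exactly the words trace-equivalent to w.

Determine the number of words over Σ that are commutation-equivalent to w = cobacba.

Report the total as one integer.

drop 0:c onto floor
drop 1:o onto floor
drop 2:b onto floor
drop 3:a onto floor
drop 4:c onto {0:c}
drop 5:b onto {2:b}
drop 6:a onto {3:a}
ground layer = {0:c, 1:o, 2:b, 3:a}
drop-orders for the pieces not yet dropped (sum over which currently-grounded one goes next):
  1 to go: {1} 1  {4} 1  {5} 1  {6} 1
  2 to go: {0,4} 1  {1,4} 2  {1,5} 2  {1,6} 2  {2,5} 1  {3,6} 1  {4,5} 2  {4,6} 2  {5,6} 2
  3 to go: {0,1,4} 3  {0,4,5} 3  {0,4,6} 3  {1,2,5} 3  {1,3,6} 3  {1,4,5} 6  {1,4,6} 6  {1,5,6} 6  {2,4,5} 3  {2,5,6} 3  {3,4,6} 3  {3,5,6} 3  {4,5,6} 6
  4 to go: {0,1,4,5} 12  {0,1,4,6} 12  {0,2,4,5} 6  {0,3,4,6} 6  {0,4,5,6} 12  {1,2,4,5} 12  {1,2,5,6} 12  {1,3,4,6} 12  {1,3,5,6} 12  {1,4,5,6} 24  {2,3,5,6} 6  {2,4,5,6} 12  {3,4,5,6} 12
  5 to go: {0,1,2,4,5} 30  {0,1,3,4,6} 30  {0,1,4,5,6} 60  {0,2,4,5,6} 30  {0,3,4,5,6} 30  {1,2,3,5,6} 30  {1,2,4,5,6} 60  {1,3,4,5,6} 60  {2,3,4,5,6} 30
  if 0:c drops first: 180 orders
  if 1:o drops first: 90 orders
  if 2:b drops first: 180 orders
  if 3:a drops first: 180 orders
heap linearizations: 630

630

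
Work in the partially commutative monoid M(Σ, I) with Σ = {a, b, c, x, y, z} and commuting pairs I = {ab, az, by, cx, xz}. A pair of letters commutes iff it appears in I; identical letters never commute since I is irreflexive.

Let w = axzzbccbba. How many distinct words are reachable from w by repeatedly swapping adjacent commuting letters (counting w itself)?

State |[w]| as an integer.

0(a) covers ∅
1(x) covers 0:a
2(z) covers ∅
3(z) covers 2:z
4(b) covers 1:x, 3:z
5(c) covers 4:b
6(c) covers 5:c
7(b) covers 6:c
8(b) covers 7:b
9(a) covers 6:c
floor of heap: 0:a, 2:z
completions by unplaced set U, small U first (add the entries for U minus each lowest piece of U):
  |U|=1: {8}:1  {9}:1
  |U|=2: {7,8}:1  {8,9}:2
  |U|=3: {7,8,9}:3
  |U|=4: {6,7,8,9}:3
  |U|=5: {5,6,7,8,9}:3
  |U|=6: {4,5,6,7,8,9}:3
  |U|=7: {1,4,5,6,7,8,9}:3  {3,4,5,6,7,8,9}:3
  |U|=8: {0,1,4,5,6,7,8,9}:3  {1,3,4,5,6,7,8,9}:6  {2,3,4,5,6,7,8,9}:3
  start at 0(a): 9
  start at 2(z): 9
sum over floor = 18

18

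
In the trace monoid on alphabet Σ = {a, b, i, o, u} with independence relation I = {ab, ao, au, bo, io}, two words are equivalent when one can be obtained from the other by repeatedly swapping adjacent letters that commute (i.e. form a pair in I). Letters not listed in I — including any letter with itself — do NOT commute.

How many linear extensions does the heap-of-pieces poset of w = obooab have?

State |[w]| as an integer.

60

drop 0:o onto floor
drop 1:b onto floor
drop 2:o onto {0:o}
drop 3:o onto {2:o}
drop 4:a onto floor
drop 5:b onto {1:b}
ground layer = {0:o, 1:b, 4:a}
drop-orders for the pieces not yet dropped (sum over which currently-grounded one goes next):
  1 to go: {3} 1  {4} 1  {5} 1
  2 to go: {1,5} 1  {2,3} 1  {3,4} 2  {3,5} 2  {4,5} 2
  3 to go: {0,2,3} 1  {1,3,5} 3  {1,4,5} 3  {2,3,4} 3  {2,3,5} 3  {3,4,5} 6
  4 to go: {0,2,3,4} 4  {0,2,3,5} 4  {1,2,3,5} 6  {1,3,4,5} 12  {2,3,4,5} 12
  if 0:o drops first: 30 orders
  if 1:b drops first: 20 orders
  if 4:a drops first: 10 orders
heap linearizations: 60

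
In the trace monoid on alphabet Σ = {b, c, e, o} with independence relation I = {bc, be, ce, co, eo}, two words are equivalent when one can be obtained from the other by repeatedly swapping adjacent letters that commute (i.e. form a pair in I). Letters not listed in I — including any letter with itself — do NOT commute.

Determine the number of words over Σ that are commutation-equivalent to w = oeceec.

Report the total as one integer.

60

piece 0:o — minimal
piece 1:e — minimal
piece 2:c — minimal
piece 3:e rests on {1:e}
piece 4:e rests on {3:e}
piece 5:c rests on {2:c}
minimal pieces: {0:o, 1:e, 2:c}
ways to finish when only these pieces remain (= sum over removing one remaining piece with nothing left below it):
  1 left: {0}→1  {4}→1  {5}→1
  2 left: {0,4}→2  {0,5}→2  {2,5}→1  {3,4}→1  {4,5}→2
  3 left: {0,2,5}→3  {0,3,4}→3  {0,4,5}→6  {1,3,4}→1  {2,4,5}→3  {3,4,5}→3
  4 left: {0,1,3,4}→4  {0,2,4,5}→12  {0,3,4,5}→12  {1,3,4,5}→4  {2,3,4,5}→6
  placing 0:o first → 10 extensions
  placing 1:e first → 30 extensions
  placing 2:c first → 20 extensions
total linear extensions = 60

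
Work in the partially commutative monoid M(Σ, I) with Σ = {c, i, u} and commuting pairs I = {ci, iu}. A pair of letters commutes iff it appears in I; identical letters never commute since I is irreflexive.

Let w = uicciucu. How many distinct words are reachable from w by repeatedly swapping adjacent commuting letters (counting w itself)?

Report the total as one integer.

28

drop 0:u onto floor
drop 1:i onto floor
drop 2:c onto {0:u}
drop 3:c onto {2:c}
drop 4:i onto {1:i}
drop 5:u onto {3:c}
drop 6:c onto {5:u}
drop 7:u onto {6:c}
ground layer = {0:u, 1:i}
drop-orders for the pieces not yet dropped (sum over which currently-grounded one goes next):
  1 to go: {4} 1  {7} 1
  2 to go: {1,4} 1  {4,7} 2  {6,7} 1
  3 to go: {1,4,7} 3  {4,6,7} 3  {5,6,7} 1
  4 to go: {1,4,6,7} 6  {3,5,6,7} 1  {4,5,6,7} 4
  5 to go: {1,4,5,6,7} 10  {2,3,5,6,7} 1  {3,4,5,6,7} 5
  6 to go: {0,2,3,5,6,7} 1  {1,3,4,5,6,7} 15  {2,3,4,5,6,7} 6
  if 0:u drops first: 21 orders
  if 1:i drops first: 7 orders
heap linearizations: 28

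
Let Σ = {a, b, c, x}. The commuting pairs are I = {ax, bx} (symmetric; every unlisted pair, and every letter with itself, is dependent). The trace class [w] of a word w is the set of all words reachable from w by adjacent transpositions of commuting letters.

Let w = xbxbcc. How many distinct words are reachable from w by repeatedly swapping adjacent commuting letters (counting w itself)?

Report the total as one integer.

#0=x has no predecessor
#1=b has no predecessor
#2=x depends on [0:x]
#3=b depends on [1:b]
#4=c depends on [2:x, 3:b]
#5=c depends on [4:c]
sources: [0:x, 1:b]
N(rest) = Σ N(rest − s) over sources s of rest; N(one piece) = 1:
  size 1 → [5]=1
  size 2 → [4,5]=1
  size 3 → [2,4,5]=1  [3,4,5]=1
  size 4 → [0,2,4,5]=1  [1,3,4,5]=1  [2,3,4,5]=2
  first=0(x) contributes 3
  first=1(b) contributes 3
|[w]| = 6

6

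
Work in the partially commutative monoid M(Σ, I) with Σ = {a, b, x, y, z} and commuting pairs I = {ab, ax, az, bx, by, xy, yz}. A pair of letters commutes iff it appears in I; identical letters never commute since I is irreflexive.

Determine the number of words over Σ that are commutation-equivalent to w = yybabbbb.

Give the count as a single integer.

56

drop 0:y onto floor
drop 1:y onto {0:y}
drop 2:b onto floor
drop 3:a onto {1:y}
drop 4:b onto {2:b}
drop 5:b onto {4:b}
drop 6:b onto {5:b}
drop 7:b onto {6:b}
ground layer = {0:y, 2:b}
drop-orders for the pieces not yet dropped (sum over which currently-grounded one goes next):
  1 to go: {3} 1  {7} 1
  2 to go: {1,3} 1  {3,7} 2  {6,7} 1
  3 to go: {0,1,3} 1  {1,3,7} 3  {3,6,7} 3  {5,6,7} 1
  4 to go: {0,1,3,7} 4  {1,3,6,7} 6  {3,5,6,7} 4  {4,5,6,7} 1
  5 to go: {0,1,3,6,7} 10  {1,3,5,6,7} 10  {2,4,5,6,7} 1  {3,4,5,6,7} 5
  6 to go: {0,1,3,5,6,7} 20  {1,3,4,5,6,7} 15  {2,3,4,5,6,7} 6
  if 0:y drops first: 21 orders
  if 2:b drops first: 35 orders
heap linearizations: 56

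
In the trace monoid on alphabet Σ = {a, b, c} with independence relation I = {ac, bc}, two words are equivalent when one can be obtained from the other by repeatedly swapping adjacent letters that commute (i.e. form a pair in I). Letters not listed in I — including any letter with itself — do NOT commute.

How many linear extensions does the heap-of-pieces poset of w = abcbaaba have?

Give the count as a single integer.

#0=a has no predecessor
#1=b depends on [0:a]
#2=c has no predecessor
#3=b depends on [1:b]
#4=a depends on [3:b]
#5=a depends on [4:a]
#6=b depends on [5:a]
#7=a depends on [6:b]
sources: [0:a, 2:c]
N(rest) = Σ N(rest − s) over sources s of rest; N(one piece) = 1:
  size 1 → [2]=1  [7]=1
  size 2 → [2,7]=2  [6,7]=1
  size 3 → [2,6,7]=3  [5,6,7]=1
  size 4 → [2,5,6,7]=4  [4,5,6,7]=1
  size 5 → [2,4,5,6,7]=5  [3,4,5,6,7]=1
  size 6 → [1,3,4,5,6,7]=1  [2,3,4,5,6,7]=6
  first=0(a) contributes 7
  first=2(c) contributes 1
|[w]| = 8

8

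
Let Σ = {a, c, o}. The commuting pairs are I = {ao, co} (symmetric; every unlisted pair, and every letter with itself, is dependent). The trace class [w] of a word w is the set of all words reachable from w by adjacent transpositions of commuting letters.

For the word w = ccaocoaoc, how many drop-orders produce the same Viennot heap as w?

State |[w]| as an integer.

84

piece 0:c — minimal
piece 1:c rests on {0:c}
piece 2:a rests on {1:c}
piece 3:o — minimal
piece 4:c rests on {2:a}
piece 5:o rests on {3:o}
piece 6:a rests on {4:c}
piece 7:o rests on {5:o}
piece 8:c rests on {6:a}
minimal pieces: {0:c, 3:o}
ways to finish when only these pieces remain (= sum over removing one remaining piece with nothing left below it):
  1 left: {7}→1  {8}→1
  2 left: {5,7}→1  {6,8}→1  {7,8}→2
  3 left: {3,5,7}→1  {4,6,8}→1  {5,7,8}→3  {6,7,8}→3
  4 left: {2,4,6,8}→1  {3,5,7,8}→4  {4,6,7,8}→4  {5,6,7,8}→6
  5 left: {1,2,4,6,8}→1  {2,4,6,7,8}→5  {3,5,6,7,8}→10  {4,5,6,7,8}→10
  6 left: {0,1,2,4,6,8}→1  {1,2,4,6,7,8}→6  {2,4,5,6,7,8}→15  {3,4,5,6,7,8}→20
  7 left: {0,1,2,4,6,7,8}→7  {1,2,4,5,6,7,8}→21  {2,3,4,5,6,7,8}→35
  placing 0:c first → 56 extensions
  placing 3:o first → 28 extensions
total linear extensions = 84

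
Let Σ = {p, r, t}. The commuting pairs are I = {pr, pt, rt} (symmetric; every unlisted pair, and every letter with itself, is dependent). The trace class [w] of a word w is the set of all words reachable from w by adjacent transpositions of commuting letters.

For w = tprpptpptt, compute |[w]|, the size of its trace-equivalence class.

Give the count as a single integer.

1260

drop 0:t onto floor
drop 1:p onto floor
drop 2:r onto floor
drop 3:p onto {1:p}
drop 4:p onto {3:p}
drop 5:t onto {0:t}
drop 6:p onto {4:p}
drop 7:p onto {6:p}
drop 8:t onto {5:t}
drop 9:t onto {8:t}
ground layer = {0:t, 1:p, 2:r}
drop-orders for the pieces not yet dropped (sum over which currently-grounded one goes next):
  1 to go: {2} 1  {7} 1  {9} 1
  2 to go: {2,7} 2  {2,9} 2  {6,7} 1  {7,9} 2  {8,9} 1
  3 to go: {2,6,7} 3  {2,7,9} 6  {2,8,9} 3  {4,6,7} 1  {5,8,9} 1  {6,7,9} 3  {7,8,9} 3
  4 to go: {0,5,8,9} 1  {2,4,6,7} 4  {2,5,8,9} 4  {2,6,7,9} 12  {2,7,8,9} 12  {3,4,6,7} 1  {4,6,7,9} 4  {5,7,8,9} 4  {6,7,8,9} 6
  5 to go: {0,2,5,8,9} 5  {0,5,7,8,9} 5  {1,3,4,6,7} 1  {2,3,4,6,7} 5  {2,4,6,7,9} 20  {2,5,7,8,9} 20  {2,6,7,8,9} 30  {3,4,6,7,9} 5  {4,6,7,8,9} 10  {5,6,7,8,9} 10
  6 to go: {0,2,5,7,8,9} 30  {0,5,6,7,8,9} 15  {1,2,3,4,6,7} 6  {1,3,4,6,7,9} 6  {2,3,4,6,7,9} 30  {2,4,6,7,8,9} 60  {2,5,6,7,8,9} 60  {3,4,6,7,8,9} 15  {4,5,6,7,8,9} 20
  7 to go: {0,2,5,6,7,8,9} 105  {0,4,5,6,7,8,9} 35  {1,2,3,4,6,7,9} 42  {1,3,4,6,7,8,9} 21  {2,3,4,6,7,8,9} 105  {2,4,5,6,7,8,9} 140  {3,4,5,6,7,8,9} 35
  8 to go: {0,2,4,5,6,7,8,9} 280  {0,3,4,5,6,7,8,9} 70  {1,2,3,4,6,7,8,9} 168  {1,3,4,5,6,7,8,9} 56  {2,3,4,5,6,7,8,9} 280
  if 0:t drops first: 504 orders
  if 1:p drops first: 630 orders
  if 2:r drops first: 126 orders
heap linearizations: 1260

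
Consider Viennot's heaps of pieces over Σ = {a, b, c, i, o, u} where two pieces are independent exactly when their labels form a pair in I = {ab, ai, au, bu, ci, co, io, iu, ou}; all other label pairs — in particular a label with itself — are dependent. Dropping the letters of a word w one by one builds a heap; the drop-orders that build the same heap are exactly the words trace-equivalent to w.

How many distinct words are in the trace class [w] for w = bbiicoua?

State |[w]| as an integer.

75

piece 0:b — minimal
piece 1:b rests on {0:b}
piece 2:i rests on {1:b}
piece 3:i rests on {2:i}
piece 4:c rests on {1:b}
piece 5:o rests on {1:b}
piece 6:u rests on {4:c}
piece 7:a rests on {4:c, 5:o}
minimal pieces: {0:b}
ways to finish when only these pieces remain (= sum over removing one remaining piece with nothing left below it):
  1 left: {3}→1  {6}→1  {7}→1
  2 left: {2,3}→1  {3,6}→2  {3,7}→2  {5,7}→1  {6,7}→2
  3 left: {2,3,6}→3  {2,3,7}→3  {3,5,7}→3  {3,6,7}→6  {4,6,7}→2  {5,6,7}→3
  4 left: {2,3,5,7}→6  {2,3,6,7}→12  {3,4,6,7}→8  {3,5,6,7}→12  {4,5,6,7}→5
  5 left: {2,3,4,6,7}→20  {2,3,5,6,7}→30  {3,4,5,6,7}→25
  6 left: {2,3,4,5,6,7}→75
  placing 0:b first → 75 extensions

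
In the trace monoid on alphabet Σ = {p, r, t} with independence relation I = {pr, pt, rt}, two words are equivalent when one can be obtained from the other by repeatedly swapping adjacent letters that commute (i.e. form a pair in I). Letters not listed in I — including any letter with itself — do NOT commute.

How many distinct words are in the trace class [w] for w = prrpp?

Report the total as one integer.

0(p) covers ∅
1(r) covers ∅
2(r) covers 1:r
3(p) covers 0:p
4(p) covers 3:p
floor of heap: 0:p, 1:r
completions by unplaced set U, small U first (add the entries for U minus each lowest piece of U):
  |U|=1: {2}:1  {4}:1
  |U|=2: {1,2}:1  {2,4}:2  {3,4}:1
  |U|=3: {0,3,4}:1  {1,2,4}:3  {2,3,4}:3
  start at 0(p): 6
  start at 1(r): 4
sum over floor = 10

10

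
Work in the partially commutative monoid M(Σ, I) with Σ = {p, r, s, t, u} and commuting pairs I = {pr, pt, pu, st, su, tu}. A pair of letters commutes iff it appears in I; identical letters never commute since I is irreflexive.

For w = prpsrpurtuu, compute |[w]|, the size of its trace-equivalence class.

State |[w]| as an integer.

63

drop 0:p onto floor
drop 1:r onto floor
drop 2:p onto {0:p}
drop 3:s onto {1:r, 2:p}
drop 4:r onto {3:s}
drop 5:p onto {3:s}
drop 6:u onto {4:r}
drop 7:r onto {6:u}
drop 8:t onto {7:r}
drop 9:u onto {7:r}
drop 10:u onto {9:u}
ground layer = {0:p, 1:r}
drop-orders for the pieces not yet dropped (sum over which currently-grounded one goes next):
  1 to go: {5} 1  {8} 1  {10} 1
  2 to go: {5,8} 2  {5,10} 2  {8,10} 2  {9,10} 1
  3 to go: {5,8,10} 6  {5,9,10} 3  {8,9,10} 3
  4 to go: {5,8,9,10} 12  {7,8,9,10} 3
  5 to go: {5,7,8,9,10} 15  {6,7,8,9,10} 3
  6 to go: {4,6,7,8,9,10} 3  {5,6,7,8,9,10} 18
  7 to go: {4,5,6,7,8,9,10} 21
  8 to go: {3,4,5,6,7,8,9,10} 21
  9 to go: {1,3,4,5,6,7,8,9,10} 21  {2,3,4,5,6,7,8,9,10} 21
  if 0:p drops first: 42 orders
  if 1:r drops first: 21 orders
heap linearizations: 63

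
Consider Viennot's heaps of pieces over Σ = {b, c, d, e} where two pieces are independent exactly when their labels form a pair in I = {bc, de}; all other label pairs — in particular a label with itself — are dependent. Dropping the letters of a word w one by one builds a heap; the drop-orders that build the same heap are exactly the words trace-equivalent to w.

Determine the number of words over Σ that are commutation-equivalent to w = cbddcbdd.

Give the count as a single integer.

#0=c has no predecessor
#1=b has no predecessor
#2=d depends on [0:c, 1:b]
#3=d depends on [2:d]
#4=c depends on [3:d]
#5=b depends on [3:d]
#6=d depends on [4:c, 5:b]
#7=d depends on [6:d]
sources: [0:c, 1:b]
N(rest) = Σ N(rest − s) over sources s of rest; N(one piece) = 1:
  size 1 → [7]=1
  size 2 → [6,7]=1
  size 3 → [4,6,7]=1  [5,6,7]=1
  size 4 → [4,5,6,7]=2
  size 5 → [3,4,5,6,7]=2
  size 6 → [2,3,4,5,6,7]=2
  first=0(c) contributes 2
  first=1(b) contributes 2
|[w]| = 4

4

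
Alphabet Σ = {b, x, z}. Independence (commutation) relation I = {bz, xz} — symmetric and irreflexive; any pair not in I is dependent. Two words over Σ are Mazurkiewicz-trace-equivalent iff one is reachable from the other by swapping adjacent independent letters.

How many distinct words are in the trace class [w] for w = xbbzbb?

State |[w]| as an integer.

6

0(x) covers ∅
1(b) covers 0:x
2(b) covers 1:b
3(z) covers ∅
4(b) covers 2:b
5(b) covers 4:b
floor of heap: 0:x, 3:z
completions by unplaced set U, small U first (add the entries for U minus each lowest piece of U):
  |U|=1: {3}:1  {5}:1
  |U|=2: {3,5}:2  {4,5}:1
  |U|=3: {2,4,5}:1  {3,4,5}:3
  |U|=4: {1,2,4,5}:1  {2,3,4,5}:4
  start at 0(x): 5
  start at 3(z): 1
sum over floor = 6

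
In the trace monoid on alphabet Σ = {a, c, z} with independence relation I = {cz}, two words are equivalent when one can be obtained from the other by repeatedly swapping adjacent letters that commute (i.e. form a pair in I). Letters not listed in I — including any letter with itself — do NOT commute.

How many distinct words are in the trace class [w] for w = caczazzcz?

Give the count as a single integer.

0(c) covers ∅
1(a) covers 0:c
2(c) covers 1:a
3(z) covers 1:a
4(a) covers 2:c, 3:z
5(z) covers 4:a
6(z) covers 5:z
7(c) covers 4:a
8(z) covers 6:z
floor of heap: 0:c
completions by unplaced set U, small U first (add the entries for U minus each lowest piece of U):
  |U|=1: {7}:1  {8}:1
  |U|=2: {6,8}:1  {7,8}:2
  |U|=3: {5,6,8}:1  {6,7,8}:3
  |U|=4: {5,6,7,8}:4
  |U|=5: {4,5,6,7,8}:4
  |U|=6: {2,4,5,6,7,8}:4  {3,4,5,6,7,8}:4
  |U|=7: {2,3,4,5,6,7,8}:8
  start at 0(c): 8

8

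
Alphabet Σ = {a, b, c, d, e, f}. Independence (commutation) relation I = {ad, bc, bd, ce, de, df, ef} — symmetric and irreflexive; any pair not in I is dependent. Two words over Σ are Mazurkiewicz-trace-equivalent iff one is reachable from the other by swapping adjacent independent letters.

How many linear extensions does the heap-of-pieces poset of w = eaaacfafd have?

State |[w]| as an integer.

4

piece 0:e — minimal
piece 1:a rests on {0:e}
piece 2:a rests on {1:a}
piece 3:a rests on {2:a}
piece 4:c rests on {3:a}
piece 5:f rests on {4:c}
piece 6:a rests on {5:f}
piece 7:f rests on {6:a}
piece 8:d rests on {4:c}
minimal pieces: {0:e}
ways to finish when only these pieces remain (= sum over removing one remaining piece with nothing left below it):
  1 left: {7}→1  {8}→1
  2 left: {6,7}→1  {7,8}→2
  3 left: {5,6,7}→1  {6,7,8}→3
  4 left: {5,6,7,8}→4
  5 left: {4,5,6,7,8}→4
  6 left: {3,4,5,6,7,8}→4
  7 left: {2,3,4,5,6,7,8}→4
  placing 0:e first → 4 extensions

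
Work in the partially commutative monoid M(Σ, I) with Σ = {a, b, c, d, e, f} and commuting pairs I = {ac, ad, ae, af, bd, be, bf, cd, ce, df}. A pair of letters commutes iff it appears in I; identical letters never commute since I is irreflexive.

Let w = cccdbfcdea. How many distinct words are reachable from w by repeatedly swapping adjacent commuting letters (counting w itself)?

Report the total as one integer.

drop 0:c onto floor
drop 1:c onto {0:c}
drop 2:c onto {1:c}
drop 3:d onto floor
drop 4:b onto {2:c}
drop 5:f onto {2:c}
drop 6:c onto {4:b, 5:f}
drop 7:d onto {3:d}
drop 8:e onto {5:f, 7:d}
drop 9:a onto {4:b}
ground layer = {0:c, 3:d}
drop-orders for the pieces not yet dropped (sum over which currently-grounded one goes next):
  1 to go: {6} 1  {8} 1  {9} 1
  2 to go: {6,8} 2  {6,9} 2  {7,8} 1  {8,9} 2
  3 to go: {3,7,8} 1  {4,6,9} 2  {5,6,8} 2  {6,7,8} 3  {6,8,9} 6  {7,8,9} 3
  4 to go: {3,6,7,8} 4  {3,7,8,9} 4  {4,6,8,9} 8  {5,6,7,8} 5  {5,6,8,9} 8  {6,7,8,9} 12
  5 to go: {3,5,6,7,8} 9  {3,6,7,8,9} 20  {4,5,6,8,9} 16  {4,6,7,8,9} 20  {5,6,7,8,9} 25
  6 to go: {2,4,5,6,8,9} 16  {3,4,6,7,8,9} 40  {3,5,6,7,8,9} 54  {4,5,6,7,8,9} 61
  7 to go: {1,2,4,5,6,8,9} 16  {2,4,5,6,7,8,9} 77  {3,4,5,6,7,8,9} 155
  8 to go: {0,1,2,4,5,6,8,9} 16  {1,2,4,5,6,7,8,9} 93  {2,3,4,5,6,7,8,9} 232
  if 0:c drops first: 325 orders
  if 3:d drops first: 109 orders
heap linearizations: 434

434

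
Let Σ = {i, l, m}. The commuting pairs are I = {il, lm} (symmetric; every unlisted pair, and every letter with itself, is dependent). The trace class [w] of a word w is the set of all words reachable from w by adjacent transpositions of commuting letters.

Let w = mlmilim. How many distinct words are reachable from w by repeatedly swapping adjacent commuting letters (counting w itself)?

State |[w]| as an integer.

drop 0:m onto floor
drop 1:l onto floor
drop 2:m onto {0:m}
drop 3:i onto {2:m}
drop 4:l onto {1:l}
drop 5:i onto {3:i}
drop 6:m onto {5:i}
ground layer = {0:m, 1:l}
drop-orders for the pieces not yet dropped (sum over which currently-grounded one goes next):
  1 to go: {4} 1  {6} 1
  2 to go: {1,4} 1  {4,6} 2  {5,6} 1
  3 to go: {1,4,6} 3  {3,5,6} 1  {4,5,6} 3
  4 to go: {1,4,5,6} 6  {2,3,5,6} 1  {3,4,5,6} 4
  5 to go: {0,2,3,5,6} 1  {1,3,4,5,6} 10  {2,3,4,5,6} 5
  if 0:m drops first: 15 orders
  if 1:l drops first: 6 orders
heap linearizations: 21

21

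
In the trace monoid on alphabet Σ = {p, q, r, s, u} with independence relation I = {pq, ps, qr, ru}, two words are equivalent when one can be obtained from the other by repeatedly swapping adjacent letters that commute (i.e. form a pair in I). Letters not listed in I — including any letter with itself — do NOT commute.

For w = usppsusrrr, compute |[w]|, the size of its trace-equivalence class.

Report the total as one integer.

6

drop 0:u onto floor
drop 1:s onto {0:u}
drop 2:p onto {0:u}
drop 3:p onto {2:p}
drop 4:s onto {1:s}
drop 5:u onto {3:p, 4:s}
drop 6:s onto {5:u}
drop 7:r onto {6:s}
drop 8:r onto {7:r}
drop 9:r onto {8:r}
ground layer = {0:u}
drop-orders for the pieces not yet dropped (sum over which currently-grounded one goes next):
  1 to go: {9} 1
  2 to go: {8,9} 1
  3 to go: {7,8,9} 1
  4 to go: {6,7,8,9} 1
  5 to go: {5,6,7,8,9} 1
  6 to go: {3,5,6,7,8,9} 1  {4,5,6,7,8,9} 1
  7 to go: {1,4,5,6,7,8,9} 1  {2,3,5,6,7,8,9} 1  {3,4,5,6,7,8,9} 2
  8 to go: {1,3,4,5,6,7,8,9} 3  {2,3,4,5,6,7,8,9} 3
  if 0:u drops first: 6 orders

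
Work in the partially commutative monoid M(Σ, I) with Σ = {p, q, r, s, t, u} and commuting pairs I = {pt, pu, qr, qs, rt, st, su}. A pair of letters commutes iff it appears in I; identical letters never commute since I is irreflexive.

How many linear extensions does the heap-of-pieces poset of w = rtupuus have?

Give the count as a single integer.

25

#0=r has no predecessor
#1=t has no predecessor
#2=u depends on [0:r, 1:t]
#3=p depends on [0:r]
#4=u depends on [2:u]
#5=u depends on [4:u]
#6=s depends on [3:p]
sources: [0:r, 1:t]
N(rest) = Σ N(rest − s) over sources s of rest; N(one piece) = 1:
  size 1 → [5]=1  [6]=1
  size 2 → [3,6]=1  [4,5]=1  [5,6]=2
  size 3 → [2,4,5]=1  [3,5,6]=3  [4,5,6]=3
  size 4 → [1,2,4,5]=1  [2,4,5,6]=4  [3,4,5,6]=6
  size 5 → [1,2,4,5,6]=5  [2,3,4,5,6]=10
  first=0(r) contributes 15
  first=1(t) contributes 10
|[w]| = 25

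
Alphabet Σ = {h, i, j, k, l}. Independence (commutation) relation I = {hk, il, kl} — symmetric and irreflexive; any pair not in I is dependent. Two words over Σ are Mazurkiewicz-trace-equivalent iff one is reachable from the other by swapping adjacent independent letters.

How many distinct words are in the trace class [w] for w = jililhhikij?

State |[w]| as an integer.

piece 0:j — minimal
piece 1:i rests on {0:j}
piece 2:l rests on {0:j}
piece 3:i rests on {1:i}
piece 4:l rests on {2:l}
piece 5:h rests on {3:i, 4:l}
piece 6:h rests on {5:h}
piece 7:i rests on {6:h}
piece 8:k rests on {7:i}
piece 9:i rests on {8:k}
piece 10:j rests on {9:i}
minimal pieces: {0:j}
ways to finish when only these pieces remain (= sum over removing one remaining piece with nothing left below it):
  1 left: {10}→1
  2 left: {9,10}→1
  3 left: {8,9,10}→1
  4 left: {7,8,9,10}→1
  5 left: {6,7,8,9,10}→1
  6 left: {5,6,7,8,9,10}→1
  7 left: {3,5,6,7,8,9,10}→1  {4,5,6,7,8,9,10}→1
  8 left: {1,3,5,6,7,8,9,10}→1  {2,4,5,6,7,8,9,10}→1  {3,4,5,6,7,8,9,10}→2
  9 left: {1,3,4,5,6,7,8,9,10}→3  {2,3,4,5,6,7,8,9,10}→3
  placing 0:j first → 6 extensions

6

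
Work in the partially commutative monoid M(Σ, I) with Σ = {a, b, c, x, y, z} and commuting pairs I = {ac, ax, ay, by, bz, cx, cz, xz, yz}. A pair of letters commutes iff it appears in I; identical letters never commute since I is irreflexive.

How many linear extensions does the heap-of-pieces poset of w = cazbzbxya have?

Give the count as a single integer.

77

drop 0:c onto floor
drop 1:a onto floor
drop 2:z onto {1:a}
drop 3:b onto {0:c, 1:a}
drop 4:z onto {2:z}
drop 5:b onto {3:b}
drop 6:x onto {5:b}
drop 7:y onto {6:x}
drop 8:a onto {4:z, 5:b}
ground layer = {0:c, 1:a}
drop-orders for the pieces not yet dropped (sum over which currently-grounded one goes next):
  1 to go: {7} 1  {8} 1
  2 to go: {4,8} 1  {6,7} 1  {7,8} 2
  3 to go: {2,4,8} 1  {4,7,8} 3  {6,7,8} 3
  4 to go: {2,4,7,8} 4  {4,6,7,8} 6  {5,6,7,8} 3
  5 to go: {2,4,6,7,8} 10  {3,5,6,7,8} 3  {4,5,6,7,8} 9
  6 to go: {0,3,5,6,7,8} 3  {2,4,5,6,7,8} 19  {3,4,5,6,7,8} 12
  7 to go: {0,3,4,5,6,7,8} 15  {2,3,4,5,6,7,8} 31
  if 0:c drops first: 31 orders
  if 1:a drops first: 46 orders
heap linearizations: 77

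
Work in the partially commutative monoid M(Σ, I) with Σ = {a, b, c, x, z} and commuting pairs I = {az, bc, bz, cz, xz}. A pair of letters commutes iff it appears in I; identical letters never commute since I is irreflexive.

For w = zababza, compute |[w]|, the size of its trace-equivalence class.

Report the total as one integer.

piece 0:z — minimal
piece 1:a — minimal
piece 2:b rests on {1:a}
piece 3:a rests on {2:b}
piece 4:b rests on {3:a}
piece 5:z rests on {0:z}
piece 6:a rests on {4:b}
minimal pieces: {0:z, 1:a}
ways to finish when only these pieces remain (= sum over removing one remaining piece with nothing left below it):
  1 left: {5}→1  {6}→1
  2 left: {0,5}→1  {4,6}→1  {5,6}→2
  3 left: {0,5,6}→3  {3,4,6}→1  {4,5,6}→3
  4 left: {0,4,5,6}→6  {2,3,4,6}→1  {3,4,5,6}→4
  5 left: {0,3,4,5,6}→10  {1,2,3,4,6}→1  {2,3,4,5,6}→5
  placing 0:z first → 6 extensions
  placing 1:a first → 15 extensions
total linear extensions = 21

21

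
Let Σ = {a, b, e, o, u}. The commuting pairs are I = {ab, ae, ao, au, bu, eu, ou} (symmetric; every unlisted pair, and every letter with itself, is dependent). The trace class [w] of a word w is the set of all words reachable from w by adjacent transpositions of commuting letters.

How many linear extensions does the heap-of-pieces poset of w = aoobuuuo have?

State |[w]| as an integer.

0(a) covers ∅
1(o) covers ∅
2(o) covers 1:o
3(b) covers 2:o
4(u) covers ∅
5(u) covers 4:u
6(u) covers 5:u
7(o) covers 3:b
floor of heap: 0:a, 1:o, 4:u
completions by unplaced set U, small U first (add the entries for U minus each lowest piece of U):
  |U|=1: {0}:1  {6}:1  {7}:1
  |U|=2: {0,6}:2  {0,7}:2  {3,7}:1  {5,6}:1  {6,7}:2
  |U|=3: {0,3,7}:3  {0,5,6}:3  {0,6,7}:6  {2,3,7}:1  {3,6,7}:3  {4,5,6}:1  {5,6,7}:3
  |U|=4: {0,2,3,7}:4  {0,3,6,7}:12  {0,4,5,6}:4  {0,5,6,7}:12  {1,2,3,7}:1  {2,3,6,7}:4  {3,5,6,7}:6  {4,5,6,7}:4
  |U|=5: {0,1,2,3,7}:5  {0,2,3,6,7}:20  {0,3,5,6,7}:30  {0,4,5,6,7}:20  {1,2,3,6,7}:5  {2,3,5,6,7}:10  {3,4,5,6,7}:10
  |U|=6: {0,1,2,3,6,7}:30  {0,2,3,5,6,7}:60  {0,3,4,5,6,7}:60  {1,2,3,5,6,7}:15  {2,3,4,5,6,7}:20
  start at 0(a): 35
  start at 1(o): 140
  start at 4(u): 105
sum over floor = 280

280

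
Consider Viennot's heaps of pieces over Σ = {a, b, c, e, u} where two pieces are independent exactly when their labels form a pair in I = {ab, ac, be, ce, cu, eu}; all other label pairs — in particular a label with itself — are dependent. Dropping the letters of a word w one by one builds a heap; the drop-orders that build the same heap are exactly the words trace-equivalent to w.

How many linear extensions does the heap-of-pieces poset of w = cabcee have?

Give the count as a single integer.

20

drop 0:c onto floor
drop 1:a onto floor
drop 2:b onto {0:c}
drop 3:c onto {2:b}
drop 4:e onto {1:a}
drop 5:e onto {4:e}
ground layer = {0:c, 1:a}
drop-orders for the pieces not yet dropped (sum over which currently-grounded one goes next):
  1 to go: {3} 1  {5} 1
  2 to go: {2,3} 1  {3,5} 2  {4,5} 1
  3 to go: {0,2,3} 1  {1,4,5} 1  {2,3,5} 3  {3,4,5} 3
  4 to go: {0,2,3,5} 4  {1,3,4,5} 4  {2,3,4,5} 6
  if 0:c drops first: 10 orders
  if 1:a drops first: 10 orders
heap linearizations: 20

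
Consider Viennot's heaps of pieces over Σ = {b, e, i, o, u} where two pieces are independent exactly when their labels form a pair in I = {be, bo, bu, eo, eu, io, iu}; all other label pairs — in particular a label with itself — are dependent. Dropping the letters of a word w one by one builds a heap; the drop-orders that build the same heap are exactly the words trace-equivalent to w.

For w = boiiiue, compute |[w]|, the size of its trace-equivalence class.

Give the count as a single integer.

21

#0=b has no predecessor
#1=o has no predecessor
#2=i depends on [0:b]
#3=i depends on [2:i]
#4=i depends on [3:i]
#5=u depends on [1:o]
#6=e depends on [4:i]
sources: [0:b, 1:o]
N(rest) = Σ N(rest − s) over sources s of rest; N(one piece) = 1:
  size 1 → [5]=1  [6]=1
  size 2 → [1,5]=1  [4,6]=1  [5,6]=2
  size 3 → [1,5,6]=3  [3,4,6]=1  [4,5,6]=3
  size 4 → [1,4,5,6]=6  [2,3,4,6]=1  [3,4,5,6]=4
  size 5 → [0,2,3,4,6]=1  [1,3,4,5,6]=10  [2,3,4,5,6]=5
  first=0(b) contributes 15
  first=1(o) contributes 6
|[w]| = 21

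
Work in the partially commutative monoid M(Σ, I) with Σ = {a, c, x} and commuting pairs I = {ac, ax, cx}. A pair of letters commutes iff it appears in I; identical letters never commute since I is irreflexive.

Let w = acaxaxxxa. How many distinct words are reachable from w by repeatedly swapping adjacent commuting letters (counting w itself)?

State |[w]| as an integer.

630

piece 0:a — minimal
piece 1:c — minimal
piece 2:a rests on {0:a}
piece 3:x — minimal
piece 4:a rests on {2:a}
piece 5:x rests on {3:x}
piece 6:x rests on {5:x}
piece 7:x rests on {6:x}
piece 8:a rests on {4:a}
minimal pieces: {0:a, 1:c, 3:x}
ways to finish when only these pieces remain (= sum over removing one remaining piece with nothing left below it):
  1 left: {1}→1  {7}→1  {8}→1
  2 left: {1,7}→2  {1,8}→2  {4,8}→1  {6,7}→1  {7,8}→2
  3 left: {1,4,8}→3  {1,6,7}→3  {1,7,8}→6  {2,4,8}→1  {4,7,8}→3  {5,6,7}→1  {6,7,8}→3
  4 left: {0,2,4,8}→1  {1,2,4,8}→4  {1,4,7,8}→12  {1,5,6,7}→4  {1,6,7,8}→12  {2,4,7,8}→4  {3,5,6,7}→1  {4,6,7,8}→6  {5,6,7,8}→4
  5 left: {0,1,2,4,8}→5  {0,2,4,7,8}→5  {1,2,4,7,8}→20  {1,3,5,6,7}→5  {1,4,6,7,8}→30  {1,5,6,7,8}→20  {2,4,6,7,8}→10  {3,5,6,7,8}→5  {4,5,6,7,8}→10
  6 left: {0,1,2,4,7,8}→30  {0,2,4,6,7,8}→15  {1,2,4,6,7,8}→60  {1,3,5,6,7,8}→30  {1,4,5,6,7,8}→60  {2,4,5,6,7,8}→20  {3,4,5,6,7,8}→15
  7 left: {0,1,2,4,6,7,8}→105  {0,2,4,5,6,7,8}→35  {1,2,4,5,6,7,8}→140  {1,3,4,5,6,7,8}→105  {2,3,4,5,6,7,8}→35
  placing 0:a first → 280 extensions
  placing 1:c first → 70 extensions
  placing 3:x first → 280 extensions
total linear extensions = 630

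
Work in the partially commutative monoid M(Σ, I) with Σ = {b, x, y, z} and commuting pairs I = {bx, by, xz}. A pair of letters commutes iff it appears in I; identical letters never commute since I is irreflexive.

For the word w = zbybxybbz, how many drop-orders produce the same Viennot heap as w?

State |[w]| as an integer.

35

piece 0:z — minimal
piece 1:b rests on {0:z}
piece 2:y rests on {0:z}
piece 3:b rests on {1:b}
piece 4:x rests on {2:y}
piece 5:y rests on {4:x}
piece 6:b rests on {3:b}
piece 7:b rests on {6:b}
piece 8:z rests on {5:y, 7:b}
minimal pieces: {0:z}
ways to finish when only these pieces remain (= sum over removing one remaining piece with nothing left below it):
  1 left: {8}→1
  2 left: {5,8}→1  {7,8}→1
  3 left: {4,5,8}→1  {5,7,8}→2  {6,7,8}→1
  4 left: {2,4,5,8}→1  {3,6,7,8}→1  {4,5,7,8}→3  {5,6,7,8}→3
  5 left: {1,3,6,7,8}→1  {2,4,5,7,8}→4  {3,5,6,7,8}→4  {4,5,6,7,8}→6
  6 left: {1,3,5,6,7,8}→5  {2,4,5,6,7,8}→10  {3,4,5,6,7,8}→10
  7 left: {1,3,4,5,6,7,8}→15  {2,3,4,5,6,7,8}→20
  placing 0:z first → 35 extensions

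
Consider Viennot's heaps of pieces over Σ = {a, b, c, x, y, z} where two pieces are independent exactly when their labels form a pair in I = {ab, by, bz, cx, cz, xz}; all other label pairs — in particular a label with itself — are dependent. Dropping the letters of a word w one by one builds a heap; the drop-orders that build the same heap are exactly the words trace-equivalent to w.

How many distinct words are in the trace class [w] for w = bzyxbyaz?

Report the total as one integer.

12

#0=b has no predecessor
#1=z has no predecessor
#2=y depends on [1:z]
#3=x depends on [0:b, 2:y]
#4=b depends on [3:x]
#5=y depends on [3:x]
#6=a depends on [5:y]
#7=z depends on [6:a]
sources: [0:b, 1:z]
N(rest) = Σ N(rest − s) over sources s of rest; N(one piece) = 1:
  size 1 → [4]=1  [7]=1
  size 2 → [4,7]=2  [6,7]=1
  size 3 → [4,6,7]=3  [5,6,7]=1
  size 4 → [4,5,6,7]=4
  size 5 → [3,4,5,6,7]=4
  size 6 → [0,3,4,5,6,7]=4  [2,3,4,5,6,7]=4
  first=0(b) contributes 4
  first=1(z) contributes 8
|[w]| = 12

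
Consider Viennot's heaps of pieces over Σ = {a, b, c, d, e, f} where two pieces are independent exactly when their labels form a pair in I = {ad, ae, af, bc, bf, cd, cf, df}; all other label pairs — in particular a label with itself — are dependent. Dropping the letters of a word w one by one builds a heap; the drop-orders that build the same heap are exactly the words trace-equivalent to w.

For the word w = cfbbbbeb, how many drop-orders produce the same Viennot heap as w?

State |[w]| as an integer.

0(c) covers ∅
1(f) covers ∅
2(b) covers ∅
3(b) covers 2:b
4(b) covers 3:b
5(b) covers 4:b
6(e) covers 0:c, 1:f, 5:b
7(b) covers 6:e
floor of heap: 0:c, 1:f, 2:b
completions by unplaced set U, small U first (add the entries for U minus each lowest piece of U):
  |U|=1: {7}:1
  |U|=2: {6,7}:1
  |U|=3: {0,6,7}:1  {1,6,7}:1  {5,6,7}:1
  |U|=4: {0,1,6,7}:2  {0,5,6,7}:2  {1,5,6,7}:2  {4,5,6,7}:1
  |U|=5: {0,1,5,6,7}:6  {0,4,5,6,7}:3  {1,4,5,6,7}:3  {3,4,5,6,7}:1
  |U|=6: {0,1,4,5,6,7}:12  {0,3,4,5,6,7}:4  {1,3,4,5,6,7}:4  {2,3,4,5,6,7}:1
  start at 0(c): 5
  start at 1(f): 5
  start at 2(b): 20
sum over floor = 30

30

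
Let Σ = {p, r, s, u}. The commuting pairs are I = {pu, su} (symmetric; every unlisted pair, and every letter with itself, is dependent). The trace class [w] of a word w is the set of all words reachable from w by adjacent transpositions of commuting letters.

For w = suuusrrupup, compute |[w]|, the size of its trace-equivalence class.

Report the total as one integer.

60

#0=s has no predecessor
#1=u has no predecessor
#2=u depends on [1:u]
#3=u depends on [2:u]
#4=s depends on [0:s]
#5=r depends on [3:u, 4:s]
#6=r depends on [5:r]
#7=u depends on [6:r]
#8=p depends on [6:r]
#9=u depends on [7:u]
#10=p depends on [8:p]
sources: [0:s, 1:u]
N(rest) = Σ N(rest − s) over sources s of rest; N(one piece) = 1:
  size 1 → [9]=1  [10]=1
  size 2 → [7,9]=1  [8,10]=1  [9,10]=2
  size 3 → [7,9,10]=3  [8,9,10]=3
  size 4 → [7,8,9,10]=6
  size 5 → [6,7,8,9,10]=6
  size 6 → [5,6,7,8,9,10]=6
  size 7 → [3,5,6,7,8,9,10]=6  [4,5,6,7,8,9,10]=6
  size 8 → [0,4,5,6,7,8,9,10]=6  [2,3,5,6,7,8,9,10]=6  [3,4,5,6,7,8,9,10]=12
  size 9 → [0,3,4,5,6,7,8,9,10]=18  [1,2,3,5,6,7,8,9,10]=6  [2,3,4,5,6,7,8,9,10]=18
  first=0(s) contributes 24
  first=1(u) contributes 36
|[w]| = 60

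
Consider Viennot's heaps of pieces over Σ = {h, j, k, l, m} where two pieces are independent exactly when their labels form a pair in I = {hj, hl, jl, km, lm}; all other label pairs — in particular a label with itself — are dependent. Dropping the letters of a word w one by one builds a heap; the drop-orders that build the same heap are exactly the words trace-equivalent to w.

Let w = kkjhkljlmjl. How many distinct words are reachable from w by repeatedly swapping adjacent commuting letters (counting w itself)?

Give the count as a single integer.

40

piece 0:k — minimal
piece 1:k rests on {0:k}
piece 2:j rests on {1:k}
piece 3:h rests on {1:k}
piece 4:k rests on {2:j, 3:h}
piece 5:l rests on {4:k}
piece 6:j rests on {4:k}
piece 7:l rests on {5:l}
piece 8:m rests on {6:j}
piece 9:j rests on {8:m}
piece 10:l rests on {7:l}
minimal pieces: {0:k}
ways to finish when only these pieces remain (= sum over removing one remaining piece with nothing left below it):
  1 left: {9}→1  {10}→1
  2 left: {7,10}→1  {8,9}→1  {9,10}→2
  3 left: {5,7,10}→1  {6,8,9}→1  {7,9,10}→3  {8,9,10}→3
  4 left: {5,7,9,10}→4  {6,8,9,10}→4  {7,8,9,10}→6
  5 left: {5,7,8,9,10}→10  {6,7,8,9,10}→10
  6 left: {5,6,7,8,9,10}→20
  7 left: {4,5,6,7,8,9,10}→20
  8 left: {2,4,5,6,7,8,9,10}→20  {3,4,5,6,7,8,9,10}→20
  9 left: {2,3,4,5,6,7,8,9,10}→40
  placing 0:k first → 40 extensions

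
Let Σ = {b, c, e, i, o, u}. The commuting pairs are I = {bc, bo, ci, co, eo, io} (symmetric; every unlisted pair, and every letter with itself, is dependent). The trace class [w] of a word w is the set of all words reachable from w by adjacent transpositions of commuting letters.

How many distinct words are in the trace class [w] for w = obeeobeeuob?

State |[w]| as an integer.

drop 0:o onto floor
drop 1:b onto floor
drop 2:e onto {1:b}
drop 3:e onto {2:e}
drop 4:o onto {0:o}
drop 5:b onto {3:e}
drop 6:e onto {5:b}
drop 7:e onto {6:e}
drop 8:u onto {4:o, 7:e}
drop 9:o onto {8:u}
drop 10:b onto {8:u}
ground layer = {0:o, 1:b}
drop-orders for the pieces not yet dropped (sum over which currently-grounded one goes next):
  1 to go: {9} 1  {10} 1
  2 to go: {9,10} 2
  3 to go: {8,9,10} 2
  4 to go: {4,8,9,10} 2  {7,8,9,10} 2
  5 to go: {0,4,8,9,10} 2  {4,7,8,9,10} 4  {6,7,8,9,10} 2
  6 to go: {0,4,7,8,9,10} 6  {4,6,7,8,9,10} 6  {5,6,7,8,9,10} 2
  7 to go: {0,4,6,7,8,9,10} 12  {3,5,6,7,8,9,10} 2  {4,5,6,7,8,9,10} 8
  8 to go: {0,4,5,6,7,8,9,10} 20  {2,3,5,6,7,8,9,10} 2  {3,4,5,6,7,8,9,10} 10
  9 to go: {0,3,4,5,6,7,8,9,10} 30  {1,2,3,5,6,7,8,9,10} 2  {2,3,4,5,6,7,8,9,10} 12
  if 0:o drops first: 14 orders
  if 1:b drops first: 42 orders
heap linearizations: 56

56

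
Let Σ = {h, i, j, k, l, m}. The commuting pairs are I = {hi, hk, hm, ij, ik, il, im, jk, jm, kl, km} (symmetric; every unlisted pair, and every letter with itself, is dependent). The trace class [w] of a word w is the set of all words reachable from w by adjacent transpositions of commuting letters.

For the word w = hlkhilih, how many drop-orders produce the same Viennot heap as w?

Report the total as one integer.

#0=h has no predecessor
#1=l depends on [0:h]
#2=k has no predecessor
#3=h depends on [1:l]
#4=i has no predecessor
#5=l depends on [3:h]
#6=i depends on [4:i]
#7=h depends on [5:l]
sources: [0:h, 2:k, 4:i]
N(rest) = Σ N(rest − s) over sources s of rest; N(one piece) = 1:
  size 1 → [2]=1  [6]=1  [7]=1
  size 2 → [2,6]=2  [2,7]=2  [4,6]=1  [5,7]=1  [6,7]=2
  size 3 → [2,4,6]=3  [2,5,7]=3  [2,6,7]=6  [3,5,7]=1  [4,6,7]=3  [5,6,7]=3
  size 4 → [1,3,5,7]=1  [2,3,5,7]=4  [2,4,6,7]=12  [2,5,6,7]=12  [3,5,6,7]=4  [4,5,6,7]=6
  size 5 → [0,1,3,5,7]=1  [1,2,3,5,7]=5  [1,3,5,6,7]=5  [2,3,5,6,7]=20  [2,4,5,6,7]=30  [3,4,5,6,7]=10
  size 6 → [0,1,2,3,5,7]=6  [0,1,3,5,6,7]=6  [1,2,3,5,6,7]=30  [1,3,4,5,6,7]=15  [2,3,4,5,6,7]=60
  first=0(h) contributes 105
  first=2(k) contributes 21
  first=4(i) contributes 42
|[w]| = 168

168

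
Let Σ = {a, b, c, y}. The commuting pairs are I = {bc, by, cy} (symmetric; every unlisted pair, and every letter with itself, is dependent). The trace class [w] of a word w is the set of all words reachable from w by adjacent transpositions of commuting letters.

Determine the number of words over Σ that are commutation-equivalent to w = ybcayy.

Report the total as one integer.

6

0(y) covers ∅
1(b) covers ∅
2(c) covers ∅
3(a) covers 0:y, 1:b, 2:c
4(y) covers 3:a
5(y) covers 4:y
floor of heap: 0:y, 1:b, 2:c
completions by unplaced set U, small U first (add the entries for U minus each lowest piece of U):
  |U|=1: {5}:1
  |U|=2: {4,5}:1
  |U|=3: {3,4,5}:1
  |U|=4: {0,3,4,5}:1  {1,3,4,5}:1  {2,3,4,5}:1
  start at 0(y): 2
  start at 1(b): 2
  start at 2(c): 2
sum over floor = 6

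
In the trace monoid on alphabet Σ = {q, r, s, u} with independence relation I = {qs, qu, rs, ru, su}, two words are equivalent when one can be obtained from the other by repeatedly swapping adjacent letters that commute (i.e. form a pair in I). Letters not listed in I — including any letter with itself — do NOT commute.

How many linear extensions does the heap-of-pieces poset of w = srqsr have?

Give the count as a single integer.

drop 0:s onto floor
drop 1:r onto floor
drop 2:q onto {1:r}
drop 3:s onto {0:s}
drop 4:r onto {2:q}
ground layer = {0:s, 1:r}
drop-orders for the pieces not yet dropped (sum over which currently-grounded one goes next):
  1 to go: {3} 1  {4} 1
  2 to go: {0,3} 1  {2,4} 1  {3,4} 2
  3 to go: {0,3,4} 3  {1,2,4} 1  {2,3,4} 3
  if 0:s drops first: 4 orders
  if 1:r drops first: 6 orders
heap linearizations: 10

10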